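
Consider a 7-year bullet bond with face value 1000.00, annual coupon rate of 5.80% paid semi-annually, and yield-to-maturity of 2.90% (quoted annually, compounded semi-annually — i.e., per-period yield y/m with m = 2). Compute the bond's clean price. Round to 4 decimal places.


Answer: Price = 1182.5310

Derivation:
Coupon per period c = face * coupon_rate / m = 29.000000
Periods per year m = 2; per-period yield y/m = 0.014500
Number of cashflows N = 14
Cashflows (t years, CF_t, discount factor 1/(1+y/m)^(m*t), PV):
  t = 0.5000: CF_t = 29.000000, DF = 0.985707, PV = 28.585510
  t = 1.0000: CF_t = 29.000000, DF = 0.971619, PV = 28.176944
  t = 1.5000: CF_t = 29.000000, DF = 0.957732, PV = 27.774218
  t = 2.0000: CF_t = 29.000000, DF = 0.944043, PV = 27.377248
  t = 2.5000: CF_t = 29.000000, DF = 0.930550, PV = 26.985952
  t = 3.0000: CF_t = 29.000000, DF = 0.917250, PV = 26.600248
  t = 3.5000: CF_t = 29.000000, DF = 0.904140, PV = 26.220057
  t = 4.0000: CF_t = 29.000000, DF = 0.891217, PV = 25.845301
  t = 4.5000: CF_t = 29.000000, DF = 0.878479, PV = 25.475900
  t = 5.0000: CF_t = 29.000000, DF = 0.865923, PV = 25.111779
  t = 5.5000: CF_t = 29.000000, DF = 0.853547, PV = 24.752863
  t = 6.0000: CF_t = 29.000000, DF = 0.841347, PV = 24.399076
  t = 6.5000: CF_t = 29.000000, DF = 0.829322, PV = 24.050346
  t = 7.0000: CF_t = 1029.000000, DF = 0.817469, PV = 841.175579
Price P = sum_t PV_t = 1182.531022


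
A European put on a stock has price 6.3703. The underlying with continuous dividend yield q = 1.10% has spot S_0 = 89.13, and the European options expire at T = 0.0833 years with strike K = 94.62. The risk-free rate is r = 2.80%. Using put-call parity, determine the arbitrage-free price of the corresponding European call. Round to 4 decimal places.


Answer: Call price = 1.0191

Derivation:
Put-call parity: C - P = S_0 * exp(-qT) - K * exp(-rT).
S_0 * exp(-qT) = 89.1300 * 0.99908412 = 89.04836759
K * exp(-rT) = 94.6200 * 0.99767032 = 94.39956548
C = P + S*exp(-qT) - K*exp(-rT)
C = 6.3703 + 89.04836759 - 94.39956548 = 1.0191


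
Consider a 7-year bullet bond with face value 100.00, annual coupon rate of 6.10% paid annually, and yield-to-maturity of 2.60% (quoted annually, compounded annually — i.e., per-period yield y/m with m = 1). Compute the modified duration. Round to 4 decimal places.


Coupon per period c = face * coupon_rate / m = 6.100000
Periods per year m = 1; per-period yield y/m = 0.026000
Number of cashflows N = 7
Cashflows (t years, CF_t, discount factor 1/(1+y/m)^(m*t), PV):
  t = 1.0000: CF_t = 6.100000, DF = 0.974659, PV = 5.945419
  t = 2.0000: CF_t = 6.100000, DF = 0.949960, PV = 5.794755
  t = 3.0000: CF_t = 6.100000, DF = 0.925887, PV = 5.647910
  t = 4.0000: CF_t = 6.100000, DF = 0.902424, PV = 5.504785
  t = 5.0000: CF_t = 6.100000, DF = 0.879555, PV = 5.365288
  t = 6.0000: CF_t = 6.100000, DF = 0.857266, PV = 5.229325
  t = 7.0000: CF_t = 106.100000, DF = 0.835542, PV = 88.651045
Price P = sum_t PV_t = 122.138528
First compute Macaulay numerator sum_t t * PV_t:
  t * PV_t at t = 1.0000: 5.945419
  t * PV_t at t = 2.0000: 11.589511
  t * PV_t at t = 3.0000: 16.943729
  t * PV_t at t = 4.0000: 22.019142
  t * PV_t at t = 5.0000: 26.826440
  t * PV_t at t = 6.0000: 31.375953
  t * PV_t at t = 7.0000: 620.557314
Macaulay duration D = 735.257507 / 122.138528 = 6.019865
Modified duration = D / (1 + y/m) = 6.019865 / (1 + 0.026000) = 5.867315

Answer: Modified duration = 5.8673


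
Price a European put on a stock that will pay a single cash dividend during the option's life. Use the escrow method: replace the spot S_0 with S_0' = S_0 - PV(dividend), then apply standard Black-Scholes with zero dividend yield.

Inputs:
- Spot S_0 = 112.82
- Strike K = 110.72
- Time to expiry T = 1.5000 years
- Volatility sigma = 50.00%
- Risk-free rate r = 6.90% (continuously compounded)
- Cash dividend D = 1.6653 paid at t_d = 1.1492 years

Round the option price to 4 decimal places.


PV(D) = D * exp(-r * t_d) = 1.6653 * 0.92376756 = 1.53835011
S_0' = S_0 - PV(D) = 112.8200 - 1.53835011 = 111.28164989
d1 = (ln(S_0'/K) + (r + sigma^2/2)*T) / (sigma*sqrt(T)) = 0.48346376
d2 = d1 - sigma*sqrt(T) = -0.12890867
exp(-rT) = 0.90167602
N(-d1) = 0.31438324; N(-d2) = 0.55128504
P = K * exp(-rT) * N(-d2) - S_0' * N(-d1) = 110.7200 * 0.90167602 * 0.55128504 - 111.28164989 * 0.31438324 = 20.0517

Answer: Price = 20.0517


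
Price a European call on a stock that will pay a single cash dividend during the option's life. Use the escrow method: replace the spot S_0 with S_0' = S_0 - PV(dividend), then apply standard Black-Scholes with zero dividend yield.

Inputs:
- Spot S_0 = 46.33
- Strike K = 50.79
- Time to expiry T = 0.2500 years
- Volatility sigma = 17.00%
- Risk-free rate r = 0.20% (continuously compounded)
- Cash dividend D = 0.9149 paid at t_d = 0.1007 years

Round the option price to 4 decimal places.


PV(D) = D * exp(-r * t_d) = 0.9149 * 0.99979862 = 0.91471576
S_0' = S_0 - PV(D) = 46.3300 - 0.91471576 = 45.41528424
d1 = (ln(S_0'/K) + (r + sigma^2/2)*T) / (sigma*sqrt(T)) = -1.26750917
d2 = d1 - sigma*sqrt(T) = -1.35250917
exp(-rT) = 0.99950012
N(d1) = 0.10248664; N(d2) = 0.08810624
C = S_0' * N(d1) - K * exp(-rT) * N(d2) = 45.41528424 * 0.10248664 - 50.7900 * 0.99950012 * 0.08810624 = 0.1818

Answer: Price = 0.1818


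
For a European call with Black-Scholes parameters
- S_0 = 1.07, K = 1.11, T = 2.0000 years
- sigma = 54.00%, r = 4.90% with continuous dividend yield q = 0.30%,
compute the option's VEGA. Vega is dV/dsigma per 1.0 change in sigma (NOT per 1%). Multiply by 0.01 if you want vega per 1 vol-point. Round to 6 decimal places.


Answer: Vega = 0.541248

Derivation:
d1 = 0.4542488442; d2 = -0.3094264795
phi(d1) = 0.3598350527; exp(-qT) = 0.9940179641; exp(-rT) = 0.9066489038
Vega = S * exp(-qT) * phi(d1) * sqrt(T) = 1.0700 * 0.9940179641 * 0.3598350527 * 1.4142135624 = 0.541248


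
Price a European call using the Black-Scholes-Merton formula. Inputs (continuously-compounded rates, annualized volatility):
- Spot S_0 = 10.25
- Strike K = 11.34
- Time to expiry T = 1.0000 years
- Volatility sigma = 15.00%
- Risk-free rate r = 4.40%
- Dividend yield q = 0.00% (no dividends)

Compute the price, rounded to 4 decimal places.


Answer: Price = 0.3749

Derivation:
d1 = (ln(S/K) + (r - q + 0.5*sigma^2) * T) / (sigma * sqrt(T)) = -0.30539062
d2 = d1 - sigma * sqrt(T) = -0.45539062
exp(-rT) = 0.95695396; exp(-qT) = 1.00000000
C = S_0 * exp(-qT) * N(d1) - K * exp(-rT) * N(d2)
N(d1) = 0.38003433; N(d2) = 0.32441412
C = 10.2500 * 1.00000000 * 0.38003433 - 11.3400 * 0.95695396 * 0.32441412 = 0.3749


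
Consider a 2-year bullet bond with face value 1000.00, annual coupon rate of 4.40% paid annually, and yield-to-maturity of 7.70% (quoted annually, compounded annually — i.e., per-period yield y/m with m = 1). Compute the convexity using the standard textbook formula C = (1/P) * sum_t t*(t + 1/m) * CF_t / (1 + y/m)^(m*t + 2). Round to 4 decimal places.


Coupon per period c = face * coupon_rate / m = 44.000000
Periods per year m = 1; per-period yield y/m = 0.077000
Number of cashflows N = 2
Cashflows (t years, CF_t, discount factor 1/(1+y/m)^(m*t), PV):
  t = 1.0000: CF_t = 44.000000, DF = 0.928505, PV = 40.854225
  t = 2.0000: CF_t = 1044.000000, DF = 0.862122, PV = 900.055090
Price P = sum_t PV_t = 940.909314
Convexity numerator sum_t t*(t + 1/m) * CF_t / (1+y/m)^(m*t + 2):
  t = 1.0000: term = 70.442630
  t = 2.0000: term = 4655.742323
Convexity = (1/P) * sum = 4726.184953 / 940.909314 = 5.022997

Answer: Convexity = 5.0230


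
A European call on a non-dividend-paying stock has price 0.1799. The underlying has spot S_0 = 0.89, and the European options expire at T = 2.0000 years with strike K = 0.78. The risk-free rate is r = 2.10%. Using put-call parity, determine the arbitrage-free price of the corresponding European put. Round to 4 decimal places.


Answer: Put price = 0.0378

Derivation:
Put-call parity: C - P = S_0 * exp(-qT) - K * exp(-rT).
S_0 * exp(-qT) = 0.8900 * 1.00000000 = 0.89000000
K * exp(-rT) = 0.7800 * 0.95886978 = 0.74791843
P = C - S*exp(-qT) + K*exp(-rT)
P = 0.1799 - 0.89000000 + 0.74791843 = 0.0378


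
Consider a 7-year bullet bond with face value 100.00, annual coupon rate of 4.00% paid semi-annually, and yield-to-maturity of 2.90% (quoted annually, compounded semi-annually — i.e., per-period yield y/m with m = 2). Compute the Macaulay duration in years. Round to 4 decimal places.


Answer: Macaulay duration = 6.2072 years

Derivation:
Coupon per period c = face * coupon_rate / m = 2.000000
Periods per year m = 2; per-period yield y/m = 0.014500
Number of cashflows N = 14
Cashflows (t years, CF_t, discount factor 1/(1+y/m)^(m*t), PV):
  t = 0.5000: CF_t = 2.000000, DF = 0.985707, PV = 1.971414
  t = 1.0000: CF_t = 2.000000, DF = 0.971619, PV = 1.943238
  t = 1.5000: CF_t = 2.000000, DF = 0.957732, PV = 1.915463
  t = 2.0000: CF_t = 2.000000, DF = 0.944043, PV = 1.888086
  t = 2.5000: CF_t = 2.000000, DF = 0.930550, PV = 1.861100
  t = 3.0000: CF_t = 2.000000, DF = 0.917250, PV = 1.834500
  t = 3.5000: CF_t = 2.000000, DF = 0.904140, PV = 1.808280
  t = 4.0000: CF_t = 2.000000, DF = 0.891217, PV = 1.782435
  t = 4.5000: CF_t = 2.000000, DF = 0.878479, PV = 1.756959
  t = 5.0000: CF_t = 2.000000, DF = 0.865923, PV = 1.731847
  t = 5.5000: CF_t = 2.000000, DF = 0.853547, PV = 1.707094
  t = 6.0000: CF_t = 2.000000, DF = 0.841347, PV = 1.682695
  t = 6.5000: CF_t = 2.000000, DF = 0.829322, PV = 1.658645
  t = 7.0000: CF_t = 102.000000, DF = 0.817469, PV = 83.381836
Price P = sum_t PV_t = 106.923590
Macaulay numerator sum_t t * PV_t:
  t * PV_t at t = 0.5000: 0.985707
  t * PV_t at t = 1.0000: 1.943238
  t * PV_t at t = 1.5000: 2.873195
  t * PV_t at t = 2.0000: 3.776172
  t * PV_t at t = 2.5000: 4.652750
  t * PV_t at t = 3.0000: 5.503500
  t * PV_t at t = 3.5000: 6.328979
  t * PV_t at t = 4.0000: 7.129738
  t * PV_t at t = 4.5000: 7.906314
  t * PV_t at t = 5.0000: 8.659234
  t * PV_t at t = 5.5000: 9.389017
  t * PV_t at t = 6.0000: 10.096169
  t * PV_t at t = 6.5000: 10.781190
  t * PV_t at t = 7.0000: 583.672851
Macaulay duration D = (sum_t t * PV_t) / P = 663.698054 / 106.923590 = 6.207218


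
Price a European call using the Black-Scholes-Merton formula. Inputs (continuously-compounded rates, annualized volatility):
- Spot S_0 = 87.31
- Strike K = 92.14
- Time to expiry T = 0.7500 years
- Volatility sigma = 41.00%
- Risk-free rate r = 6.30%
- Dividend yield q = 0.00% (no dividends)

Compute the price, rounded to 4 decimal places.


Answer: Price = 12.0570

Derivation:
d1 = (ln(S/K) + (r - q + 0.5*sigma^2) * T) / (sigma * sqrt(T)) = 0.15896381
d2 = d1 - sigma * sqrt(T) = -0.19610661
exp(-rT) = 0.95384891; exp(-qT) = 1.00000000
C = S_0 * exp(-qT) * N(d1) - K * exp(-rT) * N(d2)
N(d1) = 0.56315130; N(d2) = 0.42226336
C = 87.3100 * 1.00000000 * 0.56315130 - 92.1400 * 0.95384891 * 0.42226336 = 12.0570


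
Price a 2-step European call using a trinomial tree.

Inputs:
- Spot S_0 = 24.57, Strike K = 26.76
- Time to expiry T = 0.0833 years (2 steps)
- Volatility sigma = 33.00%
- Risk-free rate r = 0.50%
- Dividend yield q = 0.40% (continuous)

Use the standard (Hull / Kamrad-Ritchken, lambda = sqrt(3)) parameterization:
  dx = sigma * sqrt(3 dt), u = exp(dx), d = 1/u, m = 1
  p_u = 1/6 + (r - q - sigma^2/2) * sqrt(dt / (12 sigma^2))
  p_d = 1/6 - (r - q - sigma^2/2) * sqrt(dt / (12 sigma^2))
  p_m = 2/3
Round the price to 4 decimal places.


dt = T/N = 0.041650; dx = sigma*sqrt(3*dt) = 0.116649
u = exp(dx) = 1.123725; d = 1/u = 0.889897
p_u = 0.157124, p_m = 0.666667, p_d = 0.176209
Discount per step: exp(-r*dt) = 0.999792
Stock lattice S(k, j) with j the centered position index:
  k=0: S(0,+0) = 24.5700
  k=1: S(1,-1) = 21.8648; S(1,+0) = 24.5700; S(1,+1) = 27.6099
  k=2: S(2,-2) = 19.4574; S(2,-1) = 21.8648; S(2,+0) = 24.5700; S(2,+1) = 27.6099; S(2,+2) = 31.0260
Terminal payoffs V(N, j) = max(S_T - K, 0):
  V(2,-2) = 0.000000; V(2,-1) = 0.000000; V(2,+0) = 0.000000; V(2,+1) = 0.849929; V(2,+2) = 4.265975
Backward induction: V(k, j) = exp(-r*dt) * [p_u * V(k+1, j+1) + p_m * V(k+1, j) + p_d * V(k+1, j-1)]
  V(1,-1) = exp(-r*dt) * [p_u*0.000000 + p_m*0.000000 + p_d*0.000000] = 0.000000
  V(1,+0) = exp(-r*dt) * [p_u*0.849929 + p_m*0.000000 + p_d*0.000000] = 0.133517
  V(1,+1) = exp(-r*dt) * [p_u*4.265975 + p_m*0.849929 + p_d*0.000000] = 1.236651
  V(0,+0) = exp(-r*dt) * [p_u*1.236651 + p_m*0.133517 + p_d*0.000000] = 0.283260

Answer: Price = V(0,0) = 0.2833


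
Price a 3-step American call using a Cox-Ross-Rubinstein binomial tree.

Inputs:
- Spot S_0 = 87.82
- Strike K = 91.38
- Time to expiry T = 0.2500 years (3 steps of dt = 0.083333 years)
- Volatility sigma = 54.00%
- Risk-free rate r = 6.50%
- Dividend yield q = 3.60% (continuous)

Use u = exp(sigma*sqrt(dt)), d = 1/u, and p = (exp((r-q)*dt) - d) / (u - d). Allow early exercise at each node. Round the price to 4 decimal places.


Answer: Price = V(0,0) = 8.8267

Derivation:
dt = T/N = 0.083333
u = exp(sigma*sqrt(dt)) = 1.168691; d = 1/u = 0.855658
p = (exp((r-q)*dt) - d) / (u - d) = 0.468837
Discount per step: exp(-r*dt) = 0.994598
Stock lattice S(k, i) with i counting down-moves:
  k=0: S(0,0) = 87.8200
  k=1: S(1,0) = 102.6345; S(1,1) = 75.1439
  k=2: S(2,0) = 119.9480; S(2,1) = 87.8200; S(2,2) = 64.2975
  k=3: S(3,0) = 140.1822; S(3,1) = 102.6345; S(3,2) = 75.1439; S(3,3) = 55.0166
Terminal payoffs V(N, i) = max(S_T - K, 0):
  V(3,0) = 48.802197; V(3,1) = 11.254470; V(3,2) = 0.000000; V(3,3) = 0.000000
Backward induction: V(k, i) = exp(-r*dt) * [p * V(k+1, i) + (1-p) * V(k+1, i+1)]; then take max(V_cont, immediate exercise) for American.
  V(2,0) = exp(-r*dt) * [p*48.802197 + (1-p)*11.254470] = 28.702343; exercise = 28.568011; V(2,0) = max -> 28.702343
  V(2,1) = exp(-r*dt) * [p*11.254470 + (1-p)*0.000000] = 5.248009; exercise = 0.000000; V(2,1) = max -> 5.248009
  V(2,2) = exp(-r*dt) * [p*0.000000 + (1-p)*0.000000] = 0.000000; exercise = 0.000000; V(2,2) = max -> 0.000000
  V(1,0) = exp(-r*dt) * [p*28.702343 + (1-p)*5.248009] = 16.156519; exercise = 11.254470; V(1,0) = max -> 16.156519
  V(1,1) = exp(-r*dt) * [p*5.248009 + (1-p)*0.000000] = 2.447170; exercise = 0.000000; V(1,1) = max -> 2.447170
  V(0,0) = exp(-r*dt) * [p*16.156519 + (1-p)*2.447170] = 8.826680; exercise = 0.000000; V(0,0) = max -> 8.826680


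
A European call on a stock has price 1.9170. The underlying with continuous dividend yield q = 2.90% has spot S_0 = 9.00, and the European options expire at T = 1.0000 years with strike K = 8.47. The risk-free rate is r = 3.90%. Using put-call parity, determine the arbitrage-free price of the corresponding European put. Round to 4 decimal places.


Put-call parity: C - P = S_0 * exp(-qT) - K * exp(-rT).
S_0 * exp(-qT) = 9.0000 * 0.97141646 = 8.74274818
K * exp(-rT) = 8.4700 * 0.96175071 = 8.14602851
P = C - S*exp(-qT) + K*exp(-rT)
P = 1.9170 - 8.74274818 + 8.14602851 = 1.3203

Answer: Put price = 1.3203


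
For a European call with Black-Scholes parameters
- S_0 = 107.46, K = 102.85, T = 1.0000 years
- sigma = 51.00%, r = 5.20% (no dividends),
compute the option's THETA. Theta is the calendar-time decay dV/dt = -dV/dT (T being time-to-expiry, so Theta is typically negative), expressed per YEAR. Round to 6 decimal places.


d1 = 0.4429354298; d2 = -0.0670645702
phi(d1) = 0.3616658967; exp(-qT) = 1.0000000000; exp(-rT) = 0.9493288668
Theta = -S*exp(-qT)*phi(d1)*sigma/(2*sqrt(T)) - r*K*exp(-rT)*N(d2) + q*S*exp(-qT)*N(d1)
N(d1) = 0.6710937801; N(d2) = 0.4732651496; sqrt(T) = 1.0000000000
Term 1 = -107.4600 * 1.0000000000 * 0.3616658967 * 0.5100 / (2 * 1.0000000000) = -9.9104774011
Term 2 = -0.0520 * 102.8500 * 0.9493288668 * 0.4732651496 = -2.4028621230
Term 3 = 0 (no dividend yield, q = 0)
Theta = -9.9104774011 + (-2.4028621230) + (0.0000000000) = -12.313340

Answer: Theta = -12.313340


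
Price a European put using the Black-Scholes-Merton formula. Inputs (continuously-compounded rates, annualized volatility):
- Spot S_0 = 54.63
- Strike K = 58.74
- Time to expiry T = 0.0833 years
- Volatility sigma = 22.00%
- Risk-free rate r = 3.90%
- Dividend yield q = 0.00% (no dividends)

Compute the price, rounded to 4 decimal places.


Answer: Price = 4.1701

Derivation:
d1 = (ln(S/K) + (r - q + 0.5*sigma^2) * T) / (sigma * sqrt(T)) = -1.05948984
d2 = d1 - sigma * sqrt(T) = -1.12298567
exp(-rT) = 0.99675657; exp(-qT) = 1.00000000
P = K * exp(-rT) * N(-d2) - S_0 * exp(-qT) * N(-d1)
N(-d1) = 0.85531162; N(-d2) = 0.86927821
P = 58.7400 * 0.99675657 * 0.86927821 - 54.6300 * 1.00000000 * 0.85531162 = 4.1701


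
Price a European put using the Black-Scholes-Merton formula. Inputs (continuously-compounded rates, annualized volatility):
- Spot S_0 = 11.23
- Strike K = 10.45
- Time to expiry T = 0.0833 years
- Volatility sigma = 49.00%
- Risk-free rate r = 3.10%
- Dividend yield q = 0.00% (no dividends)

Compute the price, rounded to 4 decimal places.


d1 = (ln(S/K) + (r - q + 0.5*sigma^2) * T) / (sigma * sqrt(T)) = 0.59799001
d2 = d1 - sigma * sqrt(T) = 0.45656748
exp(-rT) = 0.99742103; exp(-qT) = 1.00000000
P = K * exp(-rT) * N(-d2) - S_0 * exp(-qT) * N(-d1)
N(-d1) = 0.27492330; N(-d2) = 0.32399098
P = 10.4500 * 0.99742103 * 0.32399098 - 11.2300 * 1.00000000 * 0.27492330 = 0.2896

Answer: Price = 0.2896


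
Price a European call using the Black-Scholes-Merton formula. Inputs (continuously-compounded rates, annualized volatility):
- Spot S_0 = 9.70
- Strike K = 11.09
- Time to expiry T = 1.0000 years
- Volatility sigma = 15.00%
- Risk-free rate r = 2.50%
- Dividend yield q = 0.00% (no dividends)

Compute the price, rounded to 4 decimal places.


d1 = (ln(S/K) + (r - q + 0.5*sigma^2) * T) / (sigma * sqrt(T)) = -0.65111944
d2 = d1 - sigma * sqrt(T) = -0.80111944
exp(-rT) = 0.97530991; exp(-qT) = 1.00000000
C = S_0 * exp(-qT) * N(d1) - K * exp(-rT) * N(d2)
N(d1) = 0.25748469; N(d2) = 0.21153125
C = 9.7000 * 1.00000000 * 0.25748469 - 11.0900 * 0.97530991 * 0.21153125 = 0.2096

Answer: Price = 0.2096


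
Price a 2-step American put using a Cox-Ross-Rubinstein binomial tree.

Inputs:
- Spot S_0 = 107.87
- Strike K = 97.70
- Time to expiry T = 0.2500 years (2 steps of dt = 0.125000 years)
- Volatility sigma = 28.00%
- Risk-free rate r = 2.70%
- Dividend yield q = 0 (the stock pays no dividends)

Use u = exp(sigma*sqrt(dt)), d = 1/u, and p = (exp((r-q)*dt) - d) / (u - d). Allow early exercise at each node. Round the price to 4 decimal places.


Answer: Price = V(0,0) = 2.3567

Derivation:
dt = T/N = 0.125000
u = exp(sigma*sqrt(dt)) = 1.104061; d = 1/u = 0.905747
p = (exp((r-q)*dt) - d) / (u - d) = 0.492319
Discount per step: exp(-r*dt) = 0.996631
Stock lattice S(k, i) with i counting down-moves:
  k=0: S(0,0) = 107.8700
  k=1: S(1,0) = 119.0950; S(1,1) = 97.7030
  k=2: S(2,0) = 131.4881; S(2,1) = 107.8700; S(2,2) = 88.4942
Terminal payoffs V(N, i) = max(K - S_T, 0):
  V(2,0) = 0.000000; V(2,1) = 0.000000; V(2,2) = 9.205810
Backward induction: V(k, i) = exp(-r*dt) * [p * V(k+1, i) + (1-p) * V(k+1, i+1)]; then take max(V_cont, immediate exercise) for American.
  V(1,0) = exp(-r*dt) * [p*0.000000 + (1-p)*0.000000] = 0.000000; exercise = 0.000000; V(1,0) = max -> 0.000000
  V(1,1) = exp(-r*dt) * [p*0.000000 + (1-p)*9.205810] = 4.657871; exercise = 0.000000; V(1,1) = max -> 4.657871
  V(0,0) = exp(-r*dt) * [p*0.000000 + (1-p)*4.657871] = 2.356746; exercise = 0.000000; V(0,0) = max -> 2.356746


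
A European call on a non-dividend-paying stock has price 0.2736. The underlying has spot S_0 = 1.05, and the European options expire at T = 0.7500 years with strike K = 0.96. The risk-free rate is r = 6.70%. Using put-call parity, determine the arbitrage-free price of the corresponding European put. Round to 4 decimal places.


Answer: Put price = 0.1366

Derivation:
Put-call parity: C - P = S_0 * exp(-qT) - K * exp(-rT).
S_0 * exp(-qT) = 1.0500 * 1.00000000 = 1.05000000
K * exp(-rT) = 0.9600 * 0.95099165 = 0.91295198
P = C - S*exp(-qT) + K*exp(-rT)
P = 0.2736 - 1.05000000 + 0.91295198 = 0.1366


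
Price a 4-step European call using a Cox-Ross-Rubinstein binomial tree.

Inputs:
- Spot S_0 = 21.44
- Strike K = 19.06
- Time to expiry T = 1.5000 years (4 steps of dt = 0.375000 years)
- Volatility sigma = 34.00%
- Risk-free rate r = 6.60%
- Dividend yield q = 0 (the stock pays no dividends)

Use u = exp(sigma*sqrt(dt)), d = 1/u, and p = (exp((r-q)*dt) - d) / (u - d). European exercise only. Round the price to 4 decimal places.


Answer: Price = V(0,0) = 5.7733

Derivation:
dt = T/N = 0.375000
u = exp(sigma*sqrt(dt)) = 1.231468; d = 1/u = 0.812039
p = (exp((r-q)*dt) - d) / (u - d) = 0.507881
Discount per step: exp(-r*dt) = 0.975554
Stock lattice S(k, i) with i counting down-moves:
  k=0: S(0,0) = 21.4400
  k=1: S(1,0) = 26.4027; S(1,1) = 17.4101
  k=2: S(2,0) = 32.5140; S(2,1) = 21.4400; S(2,2) = 14.1377
  k=3: S(3,0) = 40.0400; S(3,1) = 26.4027; S(3,2) = 17.4101; S(3,3) = 11.4804
  k=4: S(4,0) = 49.3079; S(4,1) = 32.5140; S(4,2) = 21.4400; S(4,3) = 14.1377; S(4,4) = 9.3225
Terminal payoffs V(N, i) = max(S_T - K, 0):
  V(4,0) = 30.247926; V(4,1) = 13.454027; V(4,2) = 2.380000; V(4,3) = 0.000000; V(4,4) = 0.000000
Backward induction: V(k, i) = exp(-r*dt) * [p * V(k+1, i) + (1-p) * V(k+1, i+1)].
  V(3,0) = exp(-r*dt) * [p*30.247926 + (1-p)*13.454027] = 21.445916
  V(3,1) = exp(-r*dt) * [p*13.454027 + (1-p)*2.380000] = 7.808610
  V(3,2) = exp(-r*dt) * [p*2.380000 + (1-p)*0.000000] = 1.179207
  V(3,3) = exp(-r*dt) * [p*0.000000 + (1-p)*0.000000] = 0.000000
  V(2,0) = exp(-r*dt) * [p*21.445916 + (1-p)*7.808610] = 14.374527
  V(2,1) = exp(-r*dt) * [p*7.808610 + (1-p)*1.179207] = 4.435017
  V(2,2) = exp(-r*dt) * [p*1.179207 + (1-p)*0.000000] = 0.584256
  V(1,0) = exp(-r*dt) * [p*14.374527 + (1-p)*4.435017] = 9.251276
  V(1,1) = exp(-r*dt) * [p*4.435017 + (1-p)*0.584256] = 2.477890
  V(0,0) = exp(-r*dt) * [p*9.251276 + (1-p)*2.477890] = 5.773291


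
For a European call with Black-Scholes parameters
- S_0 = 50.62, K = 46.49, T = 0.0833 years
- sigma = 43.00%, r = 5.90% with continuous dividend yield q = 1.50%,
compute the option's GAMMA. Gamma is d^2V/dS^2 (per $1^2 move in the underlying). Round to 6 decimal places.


d1 = 0.7773694194; d2 = 0.6532639401
phi(d1) = 0.2949085000; exp(-qT) = 0.9987512803; exp(-rT) = 0.9950973574
Gamma = exp(-qT) * phi(d1) / (S * sigma * sqrt(T)) = 0.9987512803 * 0.2949085000 / (50.6200 * 0.4300 * 0.2886173938) = 0.046885

Answer: Gamma = 0.046885


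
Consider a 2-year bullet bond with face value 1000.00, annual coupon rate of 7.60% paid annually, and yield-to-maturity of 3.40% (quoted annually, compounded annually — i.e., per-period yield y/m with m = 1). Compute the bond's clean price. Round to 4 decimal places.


Answer: Price = 1079.9023

Derivation:
Coupon per period c = face * coupon_rate / m = 76.000000
Periods per year m = 1; per-period yield y/m = 0.034000
Number of cashflows N = 2
Cashflows (t years, CF_t, discount factor 1/(1+y/m)^(m*t), PV):
  t = 1.0000: CF_t = 76.000000, DF = 0.967118, PV = 73.500967
  t = 2.0000: CF_t = 1076.000000, DF = 0.935317, PV = 1006.401311
Price P = sum_t PV_t = 1079.902278


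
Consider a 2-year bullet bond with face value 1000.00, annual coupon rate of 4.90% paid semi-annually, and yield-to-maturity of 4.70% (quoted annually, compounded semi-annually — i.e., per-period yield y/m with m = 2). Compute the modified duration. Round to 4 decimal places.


Answer: Modified duration = 1.8852

Derivation:
Coupon per period c = face * coupon_rate / m = 24.500000
Periods per year m = 2; per-period yield y/m = 0.023500
Number of cashflows N = 4
Cashflows (t years, CF_t, discount factor 1/(1+y/m)^(m*t), PV):
  t = 0.5000: CF_t = 24.500000, DF = 0.977040, PV = 23.937469
  t = 1.0000: CF_t = 24.500000, DF = 0.954606, PV = 23.387855
  t = 1.5000: CF_t = 24.500000, DF = 0.932688, PV = 22.850860
  t = 2.0000: CF_t = 1024.500000, DF = 0.911273, PV = 933.599423
Price P = sum_t PV_t = 1003.775607
First compute Macaulay numerator sum_t t * PV_t:
  t * PV_t at t = 0.5000: 11.968735
  t * PV_t at t = 1.0000: 23.387855
  t * PV_t at t = 1.5000: 34.276290
  t * PV_t at t = 2.0000: 1867.198846
Macaulay duration D = 1936.831726 / 1003.775607 = 1.929547
Modified duration = D / (1 + y/m) = 1.929547 / (1 + 0.023500) = 1.885243


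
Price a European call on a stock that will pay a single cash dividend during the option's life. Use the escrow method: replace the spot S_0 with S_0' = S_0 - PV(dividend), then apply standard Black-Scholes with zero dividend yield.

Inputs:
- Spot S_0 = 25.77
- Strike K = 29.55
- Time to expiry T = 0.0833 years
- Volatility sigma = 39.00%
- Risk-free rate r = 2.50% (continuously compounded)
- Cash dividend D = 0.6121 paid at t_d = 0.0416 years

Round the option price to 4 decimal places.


PV(D) = D * exp(-r * t_d) = 0.6121 * 0.99896054 = 0.61146375
S_0' = S_0 - PV(D) = 25.7700 - 0.61146375 = 25.15853625
d1 = (ln(S_0'/K) + (r + sigma^2/2)*T) / (sigma*sqrt(T)) = -1.35454837
d2 = d1 - sigma*sqrt(T) = -1.46710916
exp(-rT) = 0.99791967
N(d1) = 0.08778075; N(d2) = 0.07117318
C = S_0' * N(d1) - K * exp(-rT) * N(d2) = 25.15853625 * 0.08778075 - 29.5500 * 0.99791967 * 0.07117318 = 0.1096

Answer: Price = 0.1096


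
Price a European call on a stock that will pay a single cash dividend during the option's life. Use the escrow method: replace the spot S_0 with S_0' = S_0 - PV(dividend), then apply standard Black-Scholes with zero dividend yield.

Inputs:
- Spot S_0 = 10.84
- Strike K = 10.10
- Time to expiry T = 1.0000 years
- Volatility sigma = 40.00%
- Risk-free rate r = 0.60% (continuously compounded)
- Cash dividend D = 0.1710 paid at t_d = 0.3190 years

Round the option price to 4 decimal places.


PV(D) = D * exp(-r * t_d) = 0.1710 * 0.99808783 = 0.17067302
S_0' = S_0 - PV(D) = 10.8400 - 0.17067302 = 10.66932698
d1 = (ln(S_0'/K) + (r + sigma^2/2)*T) / (sigma*sqrt(T)) = 0.35209391
d2 = d1 - sigma*sqrt(T) = -0.04790609
exp(-rT) = 0.99401796
N(d1) = 0.63761608; N(d2) = 0.48089554
C = S_0' * N(d1) - K * exp(-rT) * N(d2) = 10.66932698 * 0.63761608 - 10.1000 * 0.99401796 * 0.48089554 = 1.9749

Answer: Price = 1.9749


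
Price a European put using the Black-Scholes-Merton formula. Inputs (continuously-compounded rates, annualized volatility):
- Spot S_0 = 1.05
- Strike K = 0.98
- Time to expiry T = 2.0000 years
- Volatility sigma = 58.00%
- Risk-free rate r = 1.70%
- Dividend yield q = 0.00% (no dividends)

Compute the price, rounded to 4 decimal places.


d1 = (ln(S/K) + (r - q + 0.5*sigma^2) * T) / (sigma * sqrt(T)) = 0.53568565
d2 = d1 - sigma * sqrt(T) = -0.28455821
exp(-rT) = 0.96657150; exp(-qT) = 1.00000000
P = K * exp(-rT) * N(-d2) - S_0 * exp(-qT) * N(-d1)
N(-d1) = 0.29608791; N(-d2) = 0.61200869
P = 0.9800 * 0.96657150 * 0.61200869 - 1.0500 * 1.00000000 * 0.29608791 = 0.2688

Answer: Price = 0.2688


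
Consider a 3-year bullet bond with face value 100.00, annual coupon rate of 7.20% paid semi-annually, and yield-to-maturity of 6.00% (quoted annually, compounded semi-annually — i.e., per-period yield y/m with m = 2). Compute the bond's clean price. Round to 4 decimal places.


Answer: Price = 103.2503

Derivation:
Coupon per period c = face * coupon_rate / m = 3.600000
Periods per year m = 2; per-period yield y/m = 0.030000
Number of cashflows N = 6
Cashflows (t years, CF_t, discount factor 1/(1+y/m)^(m*t), PV):
  t = 0.5000: CF_t = 3.600000, DF = 0.970874, PV = 3.495146
  t = 1.0000: CF_t = 3.600000, DF = 0.942596, PV = 3.393345
  t = 1.5000: CF_t = 3.600000, DF = 0.915142, PV = 3.294510
  t = 2.0000: CF_t = 3.600000, DF = 0.888487, PV = 3.198553
  t = 2.5000: CF_t = 3.600000, DF = 0.862609, PV = 3.105392
  t = 3.0000: CF_t = 103.600000, DF = 0.837484, PV = 86.763369
Price P = sum_t PV_t = 103.250315


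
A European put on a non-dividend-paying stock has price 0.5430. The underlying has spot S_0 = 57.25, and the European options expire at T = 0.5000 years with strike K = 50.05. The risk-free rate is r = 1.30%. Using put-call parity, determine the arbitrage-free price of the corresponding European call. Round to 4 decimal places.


Answer: Call price = 8.0673

Derivation:
Put-call parity: C - P = S_0 * exp(-qT) - K * exp(-rT).
S_0 * exp(-qT) = 57.2500 * 1.00000000 = 57.25000000
K * exp(-rT) = 50.0500 * 0.99352108 = 49.72573002
C = P + S*exp(-qT) - K*exp(-rT)
C = 0.5430 + 57.25000000 - 49.72573002 = 8.0673


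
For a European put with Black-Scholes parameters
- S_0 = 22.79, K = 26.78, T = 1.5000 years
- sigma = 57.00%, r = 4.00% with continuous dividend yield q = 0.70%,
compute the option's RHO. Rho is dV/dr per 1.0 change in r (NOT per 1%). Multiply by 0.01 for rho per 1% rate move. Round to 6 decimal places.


Answer: Rho = -26.281385

Derivation:
d1 = 0.1888563797; d2 = -0.5092481970
phi(d1) = 0.3918908588; exp(-qT) = 0.9895549326; exp(-rT) = 0.9417645336
N(-d2) = 0.6947108682
Rho = -K*T*exp(-rT)*N(-d2) = -26.7800 * 1.5000 * 0.9417645336 * 0.6947108682 = -26.281385


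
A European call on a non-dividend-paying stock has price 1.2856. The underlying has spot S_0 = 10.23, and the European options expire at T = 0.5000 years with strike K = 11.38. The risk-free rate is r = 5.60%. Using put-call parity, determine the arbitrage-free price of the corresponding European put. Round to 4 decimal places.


Answer: Put price = 2.1214

Derivation:
Put-call parity: C - P = S_0 * exp(-qT) - K * exp(-rT).
S_0 * exp(-qT) = 10.2300 * 1.00000000 = 10.23000000
K * exp(-rT) = 11.3800 * 0.97238837 = 11.06577961
P = C - S*exp(-qT) + K*exp(-rT)
P = 1.2856 - 10.23000000 + 11.06577961 = 2.1214


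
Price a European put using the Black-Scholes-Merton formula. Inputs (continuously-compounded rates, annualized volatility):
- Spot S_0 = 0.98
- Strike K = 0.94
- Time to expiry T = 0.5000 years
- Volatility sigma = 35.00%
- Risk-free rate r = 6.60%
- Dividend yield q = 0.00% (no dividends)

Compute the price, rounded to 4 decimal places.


Answer: Price = 0.0620

Derivation:
d1 = (ln(S/K) + (r - q + 0.5*sigma^2) * T) / (sigma * sqrt(T)) = 0.42546694
d2 = d1 - sigma * sqrt(T) = 0.17797957
exp(-rT) = 0.96753856; exp(-qT) = 1.00000000
P = K * exp(-rT) * N(-d2) - S_0 * exp(-qT) * N(-d1)
N(-d1) = 0.33524816; N(-d2) = 0.42936951
P = 0.9400 * 0.96753856 * 0.42936951 - 0.9800 * 1.00000000 * 0.33524816 = 0.0620


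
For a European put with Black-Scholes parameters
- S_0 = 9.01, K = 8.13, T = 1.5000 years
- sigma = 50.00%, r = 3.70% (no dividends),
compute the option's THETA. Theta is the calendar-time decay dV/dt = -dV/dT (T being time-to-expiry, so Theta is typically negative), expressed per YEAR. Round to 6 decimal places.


Answer: Theta = -0.477899

Derivation:
d1 = 0.5646468193; d2 = -0.0477256164
phi(d1) = 0.3401557941; exp(-qT) = 1.0000000000; exp(-rT) = 0.9460120237
Theta = -S*exp(-qT)*phi(d1)*sigma/(2*sqrt(T)) + r*K*exp(-rT)*N(-d2) - q*S*exp(-qT)*N(-d1)
N(-d1) = 0.2861570066; N(-d2) = 0.5190325408; sqrt(T) = 1.2247448714
Term 1 = -9.0100 * 1.0000000000 * 0.3401557941 * 0.5000 / (2 * 1.2247448714) = -0.6256004366
Term 2 = 0.0370 * 8.1300 * 0.9460120237 * 0.5190325408 = 0.1477010262
Term 3 = 0 (no dividend yield, q = 0)
Theta = -0.6256004366 + (0.1477010262) + (0.0000000000) = -0.477899


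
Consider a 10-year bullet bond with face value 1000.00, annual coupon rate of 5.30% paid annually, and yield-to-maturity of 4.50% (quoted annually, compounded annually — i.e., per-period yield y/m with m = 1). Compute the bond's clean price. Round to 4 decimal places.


Coupon per period c = face * coupon_rate / m = 53.000000
Periods per year m = 1; per-period yield y/m = 0.045000
Number of cashflows N = 10
Cashflows (t years, CF_t, discount factor 1/(1+y/m)^(m*t), PV):
  t = 1.0000: CF_t = 53.000000, DF = 0.956938, PV = 50.717703
  t = 2.0000: CF_t = 53.000000, DF = 0.915730, PV = 48.533687
  t = 3.0000: CF_t = 53.000000, DF = 0.876297, PV = 46.443720
  t = 4.0000: CF_t = 53.000000, DF = 0.838561, PV = 44.443751
  t = 5.0000: CF_t = 53.000000, DF = 0.802451, PV = 42.529905
  t = 6.0000: CF_t = 53.000000, DF = 0.767896, PV = 40.698474
  t = 7.0000: CF_t = 53.000000, DF = 0.734828, PV = 38.945908
  t = 8.0000: CF_t = 53.000000, DF = 0.703185, PV = 37.268812
  t = 9.0000: CF_t = 53.000000, DF = 0.672904, PV = 35.663935
  t = 10.0000: CF_t = 1053.000000, DF = 0.643928, PV = 678.055849
Price P = sum_t PV_t = 1063.301745

Answer: Price = 1063.3017


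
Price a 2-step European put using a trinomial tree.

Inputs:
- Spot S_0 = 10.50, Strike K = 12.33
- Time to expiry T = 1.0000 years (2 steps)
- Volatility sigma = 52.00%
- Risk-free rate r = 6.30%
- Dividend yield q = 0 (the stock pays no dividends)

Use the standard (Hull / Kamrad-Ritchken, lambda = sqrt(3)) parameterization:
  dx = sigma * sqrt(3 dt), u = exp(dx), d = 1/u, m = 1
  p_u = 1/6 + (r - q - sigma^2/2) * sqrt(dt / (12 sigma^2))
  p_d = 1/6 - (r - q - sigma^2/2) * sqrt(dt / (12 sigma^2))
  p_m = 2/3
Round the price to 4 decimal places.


Answer: Price = V(0,0) = 2.8460

Derivation:
dt = T/N = 0.500000; dx = sigma*sqrt(3*dt) = 0.636867
u = exp(dx) = 1.890549; d = 1/u = 0.528947
p_u = 0.138325, p_m = 0.666667, p_d = 0.195009
Discount per step: exp(-r*dt) = 0.968991
Stock lattice S(k, j) with j the centered position index:
  k=0: S(0,+0) = 10.5000
  k=1: S(1,-1) = 5.5539; S(1,+0) = 10.5000; S(1,+1) = 19.8508
  k=2: S(2,-2) = 2.9377; S(2,-1) = 5.5539; S(2,+0) = 10.5000; S(2,+1) = 19.8508; S(2,+2) = 37.5288
Terminal payoffs V(N, j) = max(K - S_T, 0):
  V(2,-2) = 9.392260; V(2,-1) = 6.776058; V(2,+0) = 1.830000; V(2,+1) = 0.000000; V(2,+2) = 0.000000
Backward induction: V(k, j) = exp(-r*dt) * [p_u * V(k+1, j+1) + p_m * V(k+1, j) + p_d * V(k+1, j-1)]
  V(1,-1) = exp(-r*dt) * [p_u*1.830000 + p_m*6.776058 + p_d*9.392260] = 6.397353
  V(1,+0) = exp(-r*dt) * [p_u*0.000000 + p_m*1.830000 + p_d*6.776058] = 2.462583
  V(1,+1) = exp(-r*dt) * [p_u*0.000000 + p_m*0.000000 + p_d*1.830000] = 0.345800
  V(0,+0) = exp(-r*dt) * [p_u*0.345800 + p_m*2.462583 + p_d*6.397353] = 2.846017


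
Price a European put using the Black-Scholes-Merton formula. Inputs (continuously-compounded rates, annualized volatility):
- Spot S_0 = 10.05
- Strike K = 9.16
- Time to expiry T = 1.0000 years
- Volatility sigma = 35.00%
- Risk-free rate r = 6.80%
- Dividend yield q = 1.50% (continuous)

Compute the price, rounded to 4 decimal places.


Answer: Price = 0.7190

Derivation:
d1 = (ln(S/K) + (r - q + 0.5*sigma^2) * T) / (sigma * sqrt(T)) = 0.59136130
d2 = d1 - sigma * sqrt(T) = 0.24136130
exp(-rT) = 0.93426047; exp(-qT) = 0.98511194
P = K * exp(-rT) * N(-d2) - S_0 * exp(-qT) * N(-d1)
N(-d1) = 0.27713918; N(-d2) = 0.40463755
P = 9.1600 * 0.93426047 * 0.40463755 - 10.0500 * 0.98511194 * 0.27713918 = 0.7190


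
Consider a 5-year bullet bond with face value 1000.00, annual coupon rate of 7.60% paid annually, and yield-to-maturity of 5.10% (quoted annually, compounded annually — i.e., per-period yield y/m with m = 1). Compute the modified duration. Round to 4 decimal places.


Coupon per period c = face * coupon_rate / m = 76.000000
Periods per year m = 1; per-period yield y/m = 0.051000
Number of cashflows N = 5
Cashflows (t years, CF_t, discount factor 1/(1+y/m)^(m*t), PV):
  t = 1.0000: CF_t = 76.000000, DF = 0.951475, PV = 72.312084
  t = 2.0000: CF_t = 76.000000, DF = 0.905304, PV = 68.803124
  t = 3.0000: CF_t = 76.000000, DF = 0.861374, PV = 65.464438
  t = 4.0000: CF_t = 76.000000, DF = 0.819576, PV = 62.287762
  t = 5.0000: CF_t = 1076.000000, DF = 0.779806, PV = 839.070961
Price P = sum_t PV_t = 1107.938370
First compute Macaulay numerator sum_t t * PV_t:
  t * PV_t at t = 1.0000: 72.312084
  t * PV_t at t = 2.0000: 137.606249
  t * PV_t at t = 3.0000: 196.393314
  t * PV_t at t = 4.0000: 249.151049
  t * PV_t at t = 5.0000: 4195.354806
Macaulay duration D = 4850.817502 / 1107.938370 = 4.378238
Modified duration = D / (1 + y/m) = 4.378238 / (1 + 0.051000) = 4.165783

Answer: Modified duration = 4.1658


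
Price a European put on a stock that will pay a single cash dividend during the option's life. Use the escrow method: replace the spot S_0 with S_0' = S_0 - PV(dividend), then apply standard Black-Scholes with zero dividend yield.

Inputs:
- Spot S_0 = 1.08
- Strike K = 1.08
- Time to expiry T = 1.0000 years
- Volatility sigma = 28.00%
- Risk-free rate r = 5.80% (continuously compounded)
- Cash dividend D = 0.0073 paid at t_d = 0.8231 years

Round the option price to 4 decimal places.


Answer: Price = 0.0915

Derivation:
PV(D) = D * exp(-r * t_d) = 0.0073 * 0.95338182 = 0.00695969
S_0' = S_0 - PV(D) = 1.0800 - 0.00695969 = 1.07304031
d1 = (ln(S_0'/K) + (r + sigma^2/2)*T) / (sigma*sqrt(T)) = 0.32405354
d2 = d1 - sigma*sqrt(T) = 0.04405354
exp(-rT) = 0.94364995
N(-d1) = 0.37294875; N(-d2) = 0.48243086
P = K * exp(-rT) * N(-d2) - S_0' * N(-d1) = 1.0800 * 0.94364995 * 0.48243086 - 1.07304031 * 0.37294875 = 0.0915


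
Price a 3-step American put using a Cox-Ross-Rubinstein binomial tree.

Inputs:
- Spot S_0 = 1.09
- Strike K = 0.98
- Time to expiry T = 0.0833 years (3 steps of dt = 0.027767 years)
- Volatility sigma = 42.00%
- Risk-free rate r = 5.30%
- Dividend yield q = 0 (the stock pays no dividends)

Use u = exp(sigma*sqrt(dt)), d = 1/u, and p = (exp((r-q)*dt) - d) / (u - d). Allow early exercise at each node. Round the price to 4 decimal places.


dt = T/N = 0.027767
u = exp(sigma*sqrt(dt)) = 1.072493; d = 1/u = 0.932407
p = (exp((r-q)*dt) - d) / (u - d) = 0.493024
Discount per step: exp(-r*dt) = 0.998529
Stock lattice S(k, i) with i counting down-moves:
  k=0: S(0,0) = 1.0900
  k=1: S(1,0) = 1.1690; S(1,1) = 1.0163
  k=2: S(2,0) = 1.2538; S(2,1) = 1.0900; S(2,2) = 0.9476
  k=3: S(3,0) = 1.3447; S(3,1) = 1.1690; S(3,2) = 1.0163; S(3,3) = 0.8836
Terminal payoffs V(N, i) = max(K - S_T, 0):
  V(3,0) = 0.000000; V(3,1) = 0.000000; V(3,2) = 0.000000; V(3,3) = 0.096426
Backward induction: V(k, i) = exp(-r*dt) * [p * V(k+1, i) + (1-p) * V(k+1, i+1)]; then take max(V_cont, immediate exercise) for American.
  V(2,0) = exp(-r*dt) * [p*0.000000 + (1-p)*0.000000] = 0.000000; exercise = 0.000000; V(2,0) = max -> 0.000000
  V(2,1) = exp(-r*dt) * [p*0.000000 + (1-p)*0.000000] = 0.000000; exercise = 0.000000; V(2,1) = max -> 0.000000
  V(2,2) = exp(-r*dt) * [p*0.000000 + (1-p)*0.096426] = 0.048814; exercise = 0.032373; V(2,2) = max -> 0.048814
  V(1,0) = exp(-r*dt) * [p*0.000000 + (1-p)*0.000000] = 0.000000; exercise = 0.000000; V(1,0) = max -> 0.000000
  V(1,1) = exp(-r*dt) * [p*0.000000 + (1-p)*0.048814] = 0.024711; exercise = 0.000000; V(1,1) = max -> 0.024711
  V(0,0) = exp(-r*dt) * [p*0.000000 + (1-p)*0.024711] = 0.012510; exercise = 0.000000; V(0,0) = max -> 0.012510

Answer: Price = V(0,0) = 0.0125


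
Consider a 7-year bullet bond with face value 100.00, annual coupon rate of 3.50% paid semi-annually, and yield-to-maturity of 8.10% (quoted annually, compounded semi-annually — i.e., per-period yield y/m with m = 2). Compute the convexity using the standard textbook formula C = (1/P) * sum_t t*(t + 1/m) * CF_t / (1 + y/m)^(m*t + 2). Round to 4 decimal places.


Answer: Convexity = 40.6270

Derivation:
Coupon per period c = face * coupon_rate / m = 1.750000
Periods per year m = 2; per-period yield y/m = 0.040500
Number of cashflows N = 14
Cashflows (t years, CF_t, discount factor 1/(1+y/m)^(m*t), PV):
  t = 0.5000: CF_t = 1.750000, DF = 0.961076, PV = 1.681884
  t = 1.0000: CF_t = 1.750000, DF = 0.923668, PV = 1.616419
  t = 1.5000: CF_t = 1.750000, DF = 0.887715, PV = 1.553502
  t = 2.0000: CF_t = 1.750000, DF = 0.853162, PV = 1.493034
  t = 2.5000: CF_t = 1.750000, DF = 0.819954, PV = 1.434920
  t = 3.0000: CF_t = 1.750000, DF = 0.788039, PV = 1.379068
  t = 3.5000: CF_t = 1.750000, DF = 0.757365, PV = 1.325389
  t = 4.0000: CF_t = 1.750000, DF = 0.727886, PV = 1.273800
  t = 4.5000: CF_t = 1.750000, DF = 0.699554, PV = 1.224219
  t = 5.0000: CF_t = 1.750000, DF = 0.672325, PV = 1.176568
  t = 5.5000: CF_t = 1.750000, DF = 0.646156, PV = 1.130772
  t = 6.0000: CF_t = 1.750000, DF = 0.621005, PV = 1.086758
  t = 6.5000: CF_t = 1.750000, DF = 0.596833, PV = 1.044458
  t = 7.0000: CF_t = 101.750000, DF = 0.573602, PV = 58.364025
Price P = sum_t PV_t = 75.784817
Convexity numerator sum_t t*(t + 1/m) * CF_t / (1+y/m)^(m*t + 2):
  t = 0.5000: term = 0.776751
  t = 1.0000: term = 2.239551
  t = 1.5000: term = 4.304759
  t = 2.0000: term = 6.895338
  t = 2.5000: term = 9.940420
  t = 3.0000: term = 13.374904
  t = 3.5000: term = 17.139073
  t = 4.0000: term = 21.178232
  t = 4.5000: term = 25.442374
  t = 5.0000: term = 29.885858
  t = 5.5000: term = 34.467112
  t = 6.0000: term = 39.148351
  t = 6.5000: term = 43.895316
  t = 7.0000: term = 2830.221127
Convexity = (1/P) * sum = 3078.909165 / 75.784817 = 40.626992
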